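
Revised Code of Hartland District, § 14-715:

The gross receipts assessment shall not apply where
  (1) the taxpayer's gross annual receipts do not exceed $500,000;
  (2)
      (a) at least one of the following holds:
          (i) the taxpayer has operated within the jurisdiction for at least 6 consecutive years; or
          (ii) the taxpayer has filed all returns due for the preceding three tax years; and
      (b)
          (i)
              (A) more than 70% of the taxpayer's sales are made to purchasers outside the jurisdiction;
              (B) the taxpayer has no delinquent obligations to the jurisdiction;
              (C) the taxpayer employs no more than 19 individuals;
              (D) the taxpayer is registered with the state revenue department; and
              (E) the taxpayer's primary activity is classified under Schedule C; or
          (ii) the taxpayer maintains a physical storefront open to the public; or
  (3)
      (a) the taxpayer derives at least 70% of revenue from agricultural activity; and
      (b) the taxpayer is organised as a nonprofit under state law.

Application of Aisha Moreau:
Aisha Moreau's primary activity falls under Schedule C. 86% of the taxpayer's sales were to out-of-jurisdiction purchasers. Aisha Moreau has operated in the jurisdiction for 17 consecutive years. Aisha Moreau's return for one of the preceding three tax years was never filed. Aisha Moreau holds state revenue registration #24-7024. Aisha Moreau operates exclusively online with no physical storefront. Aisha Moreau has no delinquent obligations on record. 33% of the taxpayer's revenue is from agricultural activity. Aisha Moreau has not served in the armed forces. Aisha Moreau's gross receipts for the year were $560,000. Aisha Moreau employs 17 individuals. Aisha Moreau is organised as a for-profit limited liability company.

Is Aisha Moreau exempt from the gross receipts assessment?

Yes — exempt.

(1) receipts ≤ $500,000 — not satisfied.
(i) ≥ 6 yrs in jurisdiction — satisfied.
(ii) returns current — not satisfied.
(a): T OR F → true.
(A) >70% out-of-jur. sales — holds.
(B) no delinquency — satisfied.
(C) ≤ 19 employees — met.
(D) state-registered — satisfied.
(E) Schedule C activity — satisfied.
So (i) is satisfied (T AND T AND T AND T AND T).
(ii) has storefront — not satisfied.
So (b) is satisfied (T OR F).
(2): T AND T → true.
(a) ≥70% agricultural — not met.
(b) nonprofit — not met.
So (3) is not satisfied (F AND F).
Overall = F OR T OR F = true.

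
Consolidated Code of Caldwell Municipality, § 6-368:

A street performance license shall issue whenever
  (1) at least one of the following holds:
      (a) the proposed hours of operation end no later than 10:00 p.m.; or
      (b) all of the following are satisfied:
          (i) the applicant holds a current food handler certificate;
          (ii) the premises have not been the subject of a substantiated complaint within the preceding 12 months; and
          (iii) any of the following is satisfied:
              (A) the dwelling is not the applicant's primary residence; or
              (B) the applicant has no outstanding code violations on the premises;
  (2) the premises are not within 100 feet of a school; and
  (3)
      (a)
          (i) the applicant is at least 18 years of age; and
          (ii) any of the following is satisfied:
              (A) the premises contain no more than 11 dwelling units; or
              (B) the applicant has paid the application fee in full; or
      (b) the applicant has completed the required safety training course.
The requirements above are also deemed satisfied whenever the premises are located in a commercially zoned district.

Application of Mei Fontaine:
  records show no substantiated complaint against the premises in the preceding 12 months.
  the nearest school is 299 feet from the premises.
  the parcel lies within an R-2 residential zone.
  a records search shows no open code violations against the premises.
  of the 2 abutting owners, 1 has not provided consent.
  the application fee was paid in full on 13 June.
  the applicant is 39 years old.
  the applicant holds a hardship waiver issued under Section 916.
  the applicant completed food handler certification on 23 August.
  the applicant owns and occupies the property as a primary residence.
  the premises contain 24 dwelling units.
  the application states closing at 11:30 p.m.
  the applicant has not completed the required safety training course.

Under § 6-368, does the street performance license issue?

(a) closes by 10 p.m. — fails.
(i) food handler cert. — holds.
(ii) no complaint in 12 mo. — satisfied.
(A) not (primary residence) — not met.
(B) no code violations — satisfied.
So (iii) is satisfied (F OR T).
(b) = T AND T AND T = true.
(1) = F OR T = true.
(2) ≥100 ft from school — holds.
(i) age ≥ 18 — holds.
(A) ≤ 11 units — not satisfied.
(B) fee paid — satisfied.
So (ii) is satisfied (F OR T).
(a): T AND T → true.
(b) safety training — fails.
(3): T OR F → true.
Overall = T AND T AND T = true.
Exception (commercially zoned) — not satisfied.
Result: main true OR exception false → true.

Yes — granted.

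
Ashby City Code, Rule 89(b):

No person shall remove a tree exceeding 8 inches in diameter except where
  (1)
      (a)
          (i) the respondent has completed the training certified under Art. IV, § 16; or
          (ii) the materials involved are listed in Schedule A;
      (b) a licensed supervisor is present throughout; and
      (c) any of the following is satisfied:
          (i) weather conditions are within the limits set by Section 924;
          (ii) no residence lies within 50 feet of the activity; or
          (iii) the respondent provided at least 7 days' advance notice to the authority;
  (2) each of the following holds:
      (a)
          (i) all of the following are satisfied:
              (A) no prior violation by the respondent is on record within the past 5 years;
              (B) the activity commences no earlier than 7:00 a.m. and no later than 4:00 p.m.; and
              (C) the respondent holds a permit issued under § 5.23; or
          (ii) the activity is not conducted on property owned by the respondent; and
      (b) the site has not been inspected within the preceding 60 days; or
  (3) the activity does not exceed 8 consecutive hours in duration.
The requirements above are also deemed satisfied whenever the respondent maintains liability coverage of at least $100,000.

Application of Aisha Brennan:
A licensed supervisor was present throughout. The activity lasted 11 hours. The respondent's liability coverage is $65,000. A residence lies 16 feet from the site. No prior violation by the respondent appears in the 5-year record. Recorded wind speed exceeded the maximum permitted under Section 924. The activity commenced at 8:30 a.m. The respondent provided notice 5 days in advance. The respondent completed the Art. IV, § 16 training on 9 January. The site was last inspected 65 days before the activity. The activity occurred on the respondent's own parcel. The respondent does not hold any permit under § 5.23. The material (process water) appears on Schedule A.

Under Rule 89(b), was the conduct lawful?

No — unlawful.

(i) training certified — holds.
(ii) Schedule A material — holds.
(a): T OR T → true.
(b) supervisor present — met.
(i) weather ok — fails.
(ii) no residence in 50 ft — not satisfied.
(iii) ≥7 days' notice — not satisfied.
(c) = F OR F OR F = false.
(1) = T AND T AND F = false.
(A) no prior violation — met.
(B) start within hours — met.
(C) holds permit — not satisfied.
So (i) is not satisfied (T AND T AND F).
(ii) not (own property) — not met.
(a) = F OR F = false.
(b) not (site inspected) — holds.
(2) = F AND T = false.
(3) ≤ 8 hrs duration — fails.
So Overall is not satisfied (F OR F OR F).
Exception (coverage ≥ $100,000) — not satisfied.
Result: main false OR exception false → false.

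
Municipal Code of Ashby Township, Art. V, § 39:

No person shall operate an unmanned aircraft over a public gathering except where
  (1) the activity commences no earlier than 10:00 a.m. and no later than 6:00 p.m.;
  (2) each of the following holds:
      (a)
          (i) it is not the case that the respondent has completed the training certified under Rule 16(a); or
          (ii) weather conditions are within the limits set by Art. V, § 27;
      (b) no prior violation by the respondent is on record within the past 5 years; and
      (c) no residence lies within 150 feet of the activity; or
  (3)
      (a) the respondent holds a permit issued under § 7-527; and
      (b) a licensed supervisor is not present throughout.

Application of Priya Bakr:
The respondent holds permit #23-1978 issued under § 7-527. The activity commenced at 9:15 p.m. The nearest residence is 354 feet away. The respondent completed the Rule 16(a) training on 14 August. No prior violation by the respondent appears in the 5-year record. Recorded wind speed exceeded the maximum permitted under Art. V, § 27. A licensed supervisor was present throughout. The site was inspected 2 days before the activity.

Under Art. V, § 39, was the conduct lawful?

No — unlawful.

(1) start within hours — not met.
(i) not (training certified) — fails.
(ii) weather ok — not satisfied.
(a): F OR F → false.
(b) no prior violation — satisfied.
(c) no residence in 150 ft — satisfied.
So (2) is not satisfied (F AND T AND T).
(a) holds permit — holds.
(b) not (supervisor present) — fails.
So (3) is not satisfied (T AND F).
Overall = F OR F OR F = false.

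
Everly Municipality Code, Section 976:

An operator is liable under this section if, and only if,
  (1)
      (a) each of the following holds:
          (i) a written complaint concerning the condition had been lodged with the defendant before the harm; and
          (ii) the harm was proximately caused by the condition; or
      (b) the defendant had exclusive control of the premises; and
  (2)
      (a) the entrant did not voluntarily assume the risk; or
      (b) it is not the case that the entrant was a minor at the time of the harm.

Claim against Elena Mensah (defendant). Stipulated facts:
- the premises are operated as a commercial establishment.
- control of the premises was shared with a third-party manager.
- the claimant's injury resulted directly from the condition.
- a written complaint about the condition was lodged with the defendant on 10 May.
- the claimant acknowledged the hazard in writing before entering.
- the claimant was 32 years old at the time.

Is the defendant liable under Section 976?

Yes — liable.

(i) complaint lodged — holds.
(ii) proximate cause — met.
(a) = T AND T = true.
(b) exclusive control — not met.
So (1) is satisfied (T OR F).
(a) no assumed risk — fails.
(b) not (entrant a minor) — holds.
(2): F OR T → true.
Overall = T AND T = true.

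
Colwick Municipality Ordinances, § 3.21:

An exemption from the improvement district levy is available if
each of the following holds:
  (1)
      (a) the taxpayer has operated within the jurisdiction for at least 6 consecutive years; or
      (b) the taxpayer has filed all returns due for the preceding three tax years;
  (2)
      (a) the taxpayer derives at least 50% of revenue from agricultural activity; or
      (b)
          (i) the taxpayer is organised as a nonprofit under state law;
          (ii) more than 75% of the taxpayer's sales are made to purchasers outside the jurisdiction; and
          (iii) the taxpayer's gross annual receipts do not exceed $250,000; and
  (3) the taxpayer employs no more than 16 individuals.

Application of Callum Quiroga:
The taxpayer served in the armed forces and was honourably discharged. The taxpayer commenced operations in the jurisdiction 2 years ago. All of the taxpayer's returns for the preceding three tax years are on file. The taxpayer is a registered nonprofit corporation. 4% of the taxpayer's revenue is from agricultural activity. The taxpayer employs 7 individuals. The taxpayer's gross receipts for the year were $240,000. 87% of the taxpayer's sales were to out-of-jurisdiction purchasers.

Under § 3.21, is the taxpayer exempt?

Yes — exempt.

(a) ≥ 6 yrs in jurisdiction — fails.
(b) returns current — satisfied.
(1): F OR T → true.
(a) ≥50% agricultural — not satisfied.
(i) nonprofit — holds.
(ii) >75% out-of-jur. sales — met.
(iii) receipts ≤ $250,000 — holds.
(b): T AND T AND T → true.
(2) = F OR T = true.
(3) ≤ 16 employees — satisfied.
So Overall is satisfied (T AND T AND T).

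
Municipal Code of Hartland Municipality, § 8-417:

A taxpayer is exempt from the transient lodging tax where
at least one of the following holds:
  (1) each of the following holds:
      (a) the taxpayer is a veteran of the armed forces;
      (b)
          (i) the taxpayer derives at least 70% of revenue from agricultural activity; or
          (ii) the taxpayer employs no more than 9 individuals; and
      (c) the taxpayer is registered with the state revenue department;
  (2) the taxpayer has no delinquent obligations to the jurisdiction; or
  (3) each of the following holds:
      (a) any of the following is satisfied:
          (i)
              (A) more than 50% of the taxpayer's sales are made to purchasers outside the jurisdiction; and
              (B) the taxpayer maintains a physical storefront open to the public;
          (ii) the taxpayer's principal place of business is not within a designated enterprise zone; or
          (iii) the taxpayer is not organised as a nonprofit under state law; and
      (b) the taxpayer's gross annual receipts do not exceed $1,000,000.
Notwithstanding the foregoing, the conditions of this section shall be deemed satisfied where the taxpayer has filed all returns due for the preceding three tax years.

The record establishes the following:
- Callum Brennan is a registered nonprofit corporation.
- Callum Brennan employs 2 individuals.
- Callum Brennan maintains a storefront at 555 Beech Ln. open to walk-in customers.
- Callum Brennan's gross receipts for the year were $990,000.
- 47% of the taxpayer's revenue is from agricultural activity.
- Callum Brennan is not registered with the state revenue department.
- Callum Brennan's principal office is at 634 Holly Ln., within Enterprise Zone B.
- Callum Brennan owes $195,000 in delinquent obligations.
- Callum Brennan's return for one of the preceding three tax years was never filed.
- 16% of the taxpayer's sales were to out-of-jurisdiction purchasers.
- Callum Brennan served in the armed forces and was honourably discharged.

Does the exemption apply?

No — not exempt.

(a) veteran — satisfied.
(i) ≥70% agricultural — not satisfied.
(ii) ≤ 9 employees — met.
(b): F OR T → true.
(c) state-registered — not satisfied.
(1) = T AND T AND F = false.
(2) no delinquency — fails.
(A) >50% out-of-jur. sales — not met.
(B) has storefront — met.
(i): F AND T → false.
(ii) not (in enterprise zone) — not met.
(iii) not (nonprofit) — not satisfied.
(a): F OR F OR F → false.
(b) receipts ≤ $1,000,000 — met.
(3) = F AND T = false.
Overall: F OR F OR F → false.
Exception (returns current) — not satisfied.
Result: main false OR exception false → false.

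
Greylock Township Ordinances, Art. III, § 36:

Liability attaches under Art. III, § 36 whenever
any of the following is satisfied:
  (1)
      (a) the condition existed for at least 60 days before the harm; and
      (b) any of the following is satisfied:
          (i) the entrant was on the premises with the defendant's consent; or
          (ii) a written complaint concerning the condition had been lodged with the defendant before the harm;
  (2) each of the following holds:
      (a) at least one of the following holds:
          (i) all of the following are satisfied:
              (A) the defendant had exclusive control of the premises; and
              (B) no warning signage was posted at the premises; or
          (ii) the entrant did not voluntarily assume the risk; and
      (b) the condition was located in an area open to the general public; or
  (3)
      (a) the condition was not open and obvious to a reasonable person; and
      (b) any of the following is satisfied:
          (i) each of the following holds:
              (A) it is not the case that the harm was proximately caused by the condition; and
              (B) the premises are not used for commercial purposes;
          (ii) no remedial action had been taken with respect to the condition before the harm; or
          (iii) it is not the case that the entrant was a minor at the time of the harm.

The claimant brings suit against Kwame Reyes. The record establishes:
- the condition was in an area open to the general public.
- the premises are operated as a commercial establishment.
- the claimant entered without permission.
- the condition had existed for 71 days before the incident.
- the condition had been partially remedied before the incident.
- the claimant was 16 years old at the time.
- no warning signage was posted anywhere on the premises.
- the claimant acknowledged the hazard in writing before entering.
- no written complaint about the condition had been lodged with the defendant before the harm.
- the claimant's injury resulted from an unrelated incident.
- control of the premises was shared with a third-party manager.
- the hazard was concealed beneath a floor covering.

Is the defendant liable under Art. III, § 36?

(a) condition ≥60 days old — satisfied.
(i) consent to enter — not met.
(ii) complaint lodged — fails.
So (b) is not satisfied (F OR F).
So (1) is not satisfied (T AND F).
(A) exclusive control — fails.
(B) no signage posted — holds.
So (i) is not satisfied (F AND T).
(ii) no assumed risk — not met.
(a) = F OR F = false.
(b) public area — met.
So (2) is not satisfied (F AND T).
(a) not open/obvious — satisfied.
(A) not (proximate cause) — holds.
(B) not (commercial use) — fails.
(i) = T AND F = false.
(ii) no remedial action — not met.
(iii) not (entrant a minor) — not satisfied.
(b) = F OR F OR F = false.
(3): T AND F → false.
Overall: F OR F OR F → false.

No — not liable.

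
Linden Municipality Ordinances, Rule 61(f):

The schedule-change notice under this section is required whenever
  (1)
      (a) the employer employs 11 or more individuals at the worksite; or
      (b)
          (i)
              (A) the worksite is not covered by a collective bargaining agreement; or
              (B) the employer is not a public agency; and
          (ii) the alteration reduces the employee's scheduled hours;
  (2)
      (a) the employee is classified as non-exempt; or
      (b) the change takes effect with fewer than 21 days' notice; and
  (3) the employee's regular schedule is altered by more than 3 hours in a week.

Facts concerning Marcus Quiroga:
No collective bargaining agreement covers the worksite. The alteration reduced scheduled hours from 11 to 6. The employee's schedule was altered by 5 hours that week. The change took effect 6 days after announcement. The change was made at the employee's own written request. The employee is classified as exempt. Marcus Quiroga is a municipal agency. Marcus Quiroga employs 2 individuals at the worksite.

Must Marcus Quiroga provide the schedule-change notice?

(a) ≥ 11 at site — not satisfied.
(A) no CBA — met.
(B) not (public agency) — not satisfied.
(i): T OR F → true.
(ii) hours reduced — holds.
(b): T AND T → true.
(1) = F OR T = true.
(a) non-exempt — not met.
(b) < 21 days' notice — holds.
So (2) is satisfied (F OR T).
(3) schedule shift > 3h — holds.
Overall: T AND T AND T → true.

Yes — required.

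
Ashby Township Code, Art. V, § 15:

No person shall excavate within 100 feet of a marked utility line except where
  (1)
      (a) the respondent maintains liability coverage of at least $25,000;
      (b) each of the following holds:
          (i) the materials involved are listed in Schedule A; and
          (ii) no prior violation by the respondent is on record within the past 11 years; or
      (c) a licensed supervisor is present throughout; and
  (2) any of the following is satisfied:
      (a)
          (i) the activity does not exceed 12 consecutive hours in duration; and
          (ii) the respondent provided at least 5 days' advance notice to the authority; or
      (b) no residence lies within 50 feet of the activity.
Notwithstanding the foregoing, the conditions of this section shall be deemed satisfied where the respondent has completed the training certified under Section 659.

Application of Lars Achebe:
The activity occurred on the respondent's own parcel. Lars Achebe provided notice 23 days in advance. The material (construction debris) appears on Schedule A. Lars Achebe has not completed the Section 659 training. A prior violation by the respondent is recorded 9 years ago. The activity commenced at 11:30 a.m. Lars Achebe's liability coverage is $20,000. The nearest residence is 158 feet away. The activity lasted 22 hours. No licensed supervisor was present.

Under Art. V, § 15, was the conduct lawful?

(a) coverage ≥ $25,000 — fails.
(i) Schedule A material — satisfied.
(ii) no prior violation — not met.
(b) = T AND F = false.
(c) supervisor present — not met.
(1) = F OR F OR F = false.
(i) ≤ 12 hrs duration — not met.
(ii) ≥5 days' notice — met.
(a): F AND T → false.
(b) no residence in 50 ft — satisfied.
(2): F OR T → true.
So Overall is not satisfied (F AND T).
Exception (training certified) — not satisfied.
Result: main false OR exception false → false.

No — unlawful.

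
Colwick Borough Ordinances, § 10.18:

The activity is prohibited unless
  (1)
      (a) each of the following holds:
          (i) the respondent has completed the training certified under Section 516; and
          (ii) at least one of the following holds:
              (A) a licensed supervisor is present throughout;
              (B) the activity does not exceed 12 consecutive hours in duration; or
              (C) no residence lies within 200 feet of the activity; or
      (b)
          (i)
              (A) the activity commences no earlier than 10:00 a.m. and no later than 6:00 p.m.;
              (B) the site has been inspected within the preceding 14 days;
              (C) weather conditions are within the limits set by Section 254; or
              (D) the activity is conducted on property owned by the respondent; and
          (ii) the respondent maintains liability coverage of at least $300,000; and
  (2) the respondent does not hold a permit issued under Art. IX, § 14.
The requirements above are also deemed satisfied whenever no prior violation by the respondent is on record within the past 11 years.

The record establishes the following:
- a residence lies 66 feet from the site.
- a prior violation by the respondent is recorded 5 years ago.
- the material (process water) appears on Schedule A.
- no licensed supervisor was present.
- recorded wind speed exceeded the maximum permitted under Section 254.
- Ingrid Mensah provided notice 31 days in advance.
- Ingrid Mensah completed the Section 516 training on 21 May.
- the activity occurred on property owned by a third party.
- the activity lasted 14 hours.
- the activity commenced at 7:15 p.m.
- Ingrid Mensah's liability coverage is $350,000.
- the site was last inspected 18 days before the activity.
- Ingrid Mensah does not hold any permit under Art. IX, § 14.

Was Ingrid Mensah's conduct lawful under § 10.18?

(i) training certified — holds.
(A) supervisor present — not met.
(B) ≤ 12 hrs duration — not met.
(C) no residence in 200 ft — not met.
(ii): F OR F OR F → false.
(a) = T AND F = false.
(A) start within hours — not satisfied.
(B) site inspected — not satisfied.
(C) weather ok — fails.
(D) own property — fails.
So (i) is not satisfied (F OR F OR F OR F).
(ii) coverage ≥ $300,000 — met.
(b): F AND T → false.
(1): F OR F → false.
(2) not (holds permit) — satisfied.
Overall: F AND T → false.
Exception (no prior violation) — not satisfied.
Result: main false OR exception false → false.

No — unlawful.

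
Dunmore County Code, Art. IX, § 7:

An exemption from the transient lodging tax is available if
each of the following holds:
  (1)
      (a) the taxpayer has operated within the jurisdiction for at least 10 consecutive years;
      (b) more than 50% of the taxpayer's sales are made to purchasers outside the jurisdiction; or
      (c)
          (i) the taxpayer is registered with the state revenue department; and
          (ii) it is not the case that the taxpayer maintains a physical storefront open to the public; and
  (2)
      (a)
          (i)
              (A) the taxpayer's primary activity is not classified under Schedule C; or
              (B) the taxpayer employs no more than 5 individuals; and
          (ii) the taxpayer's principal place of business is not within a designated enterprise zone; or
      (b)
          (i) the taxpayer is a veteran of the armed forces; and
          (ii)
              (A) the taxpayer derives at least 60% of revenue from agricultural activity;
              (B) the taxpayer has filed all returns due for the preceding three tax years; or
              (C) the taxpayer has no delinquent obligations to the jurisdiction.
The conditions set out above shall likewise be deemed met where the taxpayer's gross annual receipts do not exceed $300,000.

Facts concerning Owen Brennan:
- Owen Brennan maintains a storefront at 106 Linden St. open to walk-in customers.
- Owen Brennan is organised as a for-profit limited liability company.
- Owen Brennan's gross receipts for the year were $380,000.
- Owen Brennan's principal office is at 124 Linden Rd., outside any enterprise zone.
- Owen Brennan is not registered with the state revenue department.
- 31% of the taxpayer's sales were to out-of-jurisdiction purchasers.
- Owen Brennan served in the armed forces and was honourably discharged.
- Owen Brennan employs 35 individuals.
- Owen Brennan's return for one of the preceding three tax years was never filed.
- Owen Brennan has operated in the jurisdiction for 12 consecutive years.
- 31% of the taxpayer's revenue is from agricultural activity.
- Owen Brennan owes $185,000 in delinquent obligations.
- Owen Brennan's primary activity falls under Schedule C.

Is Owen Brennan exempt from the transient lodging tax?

No — not exempt.

(a) ≥ 10 yrs in jurisdiction — satisfied.
(b) >50% out-of-jur. sales — not satisfied.
(i) state-registered — not satisfied.
(ii) not (has storefront) — not met.
So (c) is not satisfied (F AND F).
(1) = T OR F OR F = true.
(A) not (Schedule C activity) — not met.
(B) ≤ 5 employees — fails.
So (i) is not satisfied (F OR F).
(ii) not (in enterprise zone) — met.
(a) = F AND T = false.
(i) veteran — met.
(A) ≥60% agricultural — not satisfied.
(B) returns current — not satisfied.
(C) no delinquency — fails.
So (ii) is not satisfied (F OR F OR F).
(b): T AND F → false.
(2): F OR F → false.
So Overall is not satisfied (T AND F).
Exception (receipts ≤ $300,000) — not satisfied.
Result: main false OR exception false → false.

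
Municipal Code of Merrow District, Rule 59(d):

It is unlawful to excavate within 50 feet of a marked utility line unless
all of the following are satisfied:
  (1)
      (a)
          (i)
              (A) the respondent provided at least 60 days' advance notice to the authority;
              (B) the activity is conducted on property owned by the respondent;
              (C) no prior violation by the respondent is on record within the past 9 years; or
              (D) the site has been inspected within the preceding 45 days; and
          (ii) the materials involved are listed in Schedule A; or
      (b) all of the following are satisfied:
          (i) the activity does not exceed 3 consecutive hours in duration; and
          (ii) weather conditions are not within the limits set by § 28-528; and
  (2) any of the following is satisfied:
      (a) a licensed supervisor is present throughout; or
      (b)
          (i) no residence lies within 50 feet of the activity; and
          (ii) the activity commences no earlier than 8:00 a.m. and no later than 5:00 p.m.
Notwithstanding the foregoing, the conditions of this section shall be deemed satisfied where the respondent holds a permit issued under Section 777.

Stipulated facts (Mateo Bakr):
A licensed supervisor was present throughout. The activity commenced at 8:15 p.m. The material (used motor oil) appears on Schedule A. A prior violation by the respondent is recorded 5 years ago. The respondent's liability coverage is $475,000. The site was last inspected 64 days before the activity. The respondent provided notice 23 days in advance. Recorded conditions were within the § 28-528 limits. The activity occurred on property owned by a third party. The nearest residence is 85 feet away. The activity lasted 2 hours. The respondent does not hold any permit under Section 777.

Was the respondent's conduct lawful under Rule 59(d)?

(A) ≥60 days' notice — not met.
(B) own property — not satisfied.
(C) no prior violation — fails.
(D) site inspected — fails.
(i): F OR F OR F OR F → false.
(ii) Schedule A material — holds.
So (a) is not satisfied (F AND T).
(i) ≤ 3 hrs duration — met.
(ii) not (weather ok) — not met.
(b) = T AND F = false.
(1) = F OR F = false.
(a) supervisor present — satisfied.
(i) no residence in 50 ft — holds.
(ii) start within hours — not met.
So (b) is not satisfied (T AND F).
(2): T OR F → true.
Overall: F AND T → false.
Exception (holds permit) — not satisfied.
Result: main false OR exception false → false.

No — unlawful.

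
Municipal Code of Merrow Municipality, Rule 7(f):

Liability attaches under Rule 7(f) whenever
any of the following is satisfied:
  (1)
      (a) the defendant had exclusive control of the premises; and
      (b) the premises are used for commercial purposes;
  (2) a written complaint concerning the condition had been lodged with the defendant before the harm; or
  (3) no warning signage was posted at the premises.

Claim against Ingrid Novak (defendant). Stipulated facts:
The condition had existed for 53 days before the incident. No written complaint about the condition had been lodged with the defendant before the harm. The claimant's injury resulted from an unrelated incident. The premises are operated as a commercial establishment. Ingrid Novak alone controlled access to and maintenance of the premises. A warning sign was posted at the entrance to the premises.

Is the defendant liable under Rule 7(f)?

Yes — liable.

(a) exclusive control — holds.
(b) commercial use — satisfied.
(1): T AND T → true.
(2) complaint lodged — fails.
(3) no signage posted — not satisfied.
Overall: T OR F OR F → true.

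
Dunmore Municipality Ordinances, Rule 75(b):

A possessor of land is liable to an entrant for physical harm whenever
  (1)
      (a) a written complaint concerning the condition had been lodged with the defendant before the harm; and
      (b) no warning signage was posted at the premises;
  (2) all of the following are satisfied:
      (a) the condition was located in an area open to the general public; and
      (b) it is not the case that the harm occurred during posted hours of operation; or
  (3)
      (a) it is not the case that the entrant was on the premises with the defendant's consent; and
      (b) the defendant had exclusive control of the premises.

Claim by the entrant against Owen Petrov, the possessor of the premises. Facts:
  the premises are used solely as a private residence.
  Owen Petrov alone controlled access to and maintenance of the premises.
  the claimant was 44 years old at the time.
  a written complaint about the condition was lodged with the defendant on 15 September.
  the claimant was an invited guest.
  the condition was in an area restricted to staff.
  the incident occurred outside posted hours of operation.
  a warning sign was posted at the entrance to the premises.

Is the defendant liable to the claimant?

(a) complaint lodged — met.
(b) no signage posted — not satisfied.
(1) = T AND F = false.
(a) public area — not met.
(b) not (during posted hours) — met.
(2): F AND T → false.
(a) not (consent to enter) — not met.
(b) exclusive control — satisfied.
(3): F AND T → false.
So Overall is not satisfied (F OR F OR F).

No — not liable.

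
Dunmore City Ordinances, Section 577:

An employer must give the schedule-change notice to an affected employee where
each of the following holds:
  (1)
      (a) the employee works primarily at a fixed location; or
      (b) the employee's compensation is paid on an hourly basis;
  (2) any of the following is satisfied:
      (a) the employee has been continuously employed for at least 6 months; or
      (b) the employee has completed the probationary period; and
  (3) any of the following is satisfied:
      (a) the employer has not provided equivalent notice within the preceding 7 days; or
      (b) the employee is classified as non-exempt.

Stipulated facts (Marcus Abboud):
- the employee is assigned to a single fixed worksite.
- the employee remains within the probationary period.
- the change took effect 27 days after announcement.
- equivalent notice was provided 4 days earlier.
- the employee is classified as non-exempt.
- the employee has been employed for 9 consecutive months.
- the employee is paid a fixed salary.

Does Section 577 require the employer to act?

Yes — required.

(a) fixed location — met.
(b) hourly-paid — fails.
So (1) is satisfied (T OR F).
(a) tenure ≥ 6 mo. — holds.
(b) past probation — not satisfied.
(2): T OR F → true.
(a) no recent notice — fails.
(b) non-exempt — met.
(3): F OR T → true.
Overall: T AND T AND T → true.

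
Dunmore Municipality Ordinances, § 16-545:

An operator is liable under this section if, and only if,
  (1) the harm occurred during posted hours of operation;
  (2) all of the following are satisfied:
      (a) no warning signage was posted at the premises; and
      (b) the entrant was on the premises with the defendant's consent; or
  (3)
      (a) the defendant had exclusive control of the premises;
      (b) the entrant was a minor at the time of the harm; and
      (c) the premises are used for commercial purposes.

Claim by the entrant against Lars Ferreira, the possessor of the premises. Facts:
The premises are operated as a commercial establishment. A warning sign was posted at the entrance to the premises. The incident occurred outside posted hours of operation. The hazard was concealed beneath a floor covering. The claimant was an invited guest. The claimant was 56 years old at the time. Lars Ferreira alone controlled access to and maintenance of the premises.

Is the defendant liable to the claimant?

No — not liable.

(1) during posted hours — not satisfied.
(a) no signage posted — not satisfied.
(b) consent to enter — met.
(2) = F AND T = false.
(a) exclusive control — holds.
(b) entrant a minor — not met.
(c) commercial use — met.
(3) = T AND F AND T = false.
So Overall is not satisfied (F OR F OR F).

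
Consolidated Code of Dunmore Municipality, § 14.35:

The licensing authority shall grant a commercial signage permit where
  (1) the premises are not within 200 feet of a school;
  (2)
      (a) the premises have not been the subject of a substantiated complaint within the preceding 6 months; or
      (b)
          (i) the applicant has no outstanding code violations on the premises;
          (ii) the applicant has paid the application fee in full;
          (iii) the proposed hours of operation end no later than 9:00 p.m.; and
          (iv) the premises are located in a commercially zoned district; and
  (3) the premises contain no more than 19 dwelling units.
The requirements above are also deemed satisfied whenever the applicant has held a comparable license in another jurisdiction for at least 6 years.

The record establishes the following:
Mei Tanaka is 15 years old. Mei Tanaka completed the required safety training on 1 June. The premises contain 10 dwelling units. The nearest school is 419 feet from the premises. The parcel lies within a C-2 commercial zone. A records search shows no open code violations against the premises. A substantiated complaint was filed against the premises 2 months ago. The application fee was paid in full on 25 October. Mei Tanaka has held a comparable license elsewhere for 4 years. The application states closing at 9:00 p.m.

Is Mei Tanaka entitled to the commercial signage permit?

Yes — granted.

(1) ≥200 ft from school — holds.
(a) no complaint in 6 mo. — not met.
(i) no code violations — satisfied.
(ii) fee paid — met.
(iii) closes by 9 p.m. — met.
(iv) commercially zoned — satisfied.
(b) = T AND T AND T AND T = true.
So (2) is satisfied (F OR T).
(3) ≤ 19 units — holds.
So Overall is satisfied (T AND T AND T).
Exception (prior license ≥ 6 yr) — not satisfied.
Result: main true OR exception false → true.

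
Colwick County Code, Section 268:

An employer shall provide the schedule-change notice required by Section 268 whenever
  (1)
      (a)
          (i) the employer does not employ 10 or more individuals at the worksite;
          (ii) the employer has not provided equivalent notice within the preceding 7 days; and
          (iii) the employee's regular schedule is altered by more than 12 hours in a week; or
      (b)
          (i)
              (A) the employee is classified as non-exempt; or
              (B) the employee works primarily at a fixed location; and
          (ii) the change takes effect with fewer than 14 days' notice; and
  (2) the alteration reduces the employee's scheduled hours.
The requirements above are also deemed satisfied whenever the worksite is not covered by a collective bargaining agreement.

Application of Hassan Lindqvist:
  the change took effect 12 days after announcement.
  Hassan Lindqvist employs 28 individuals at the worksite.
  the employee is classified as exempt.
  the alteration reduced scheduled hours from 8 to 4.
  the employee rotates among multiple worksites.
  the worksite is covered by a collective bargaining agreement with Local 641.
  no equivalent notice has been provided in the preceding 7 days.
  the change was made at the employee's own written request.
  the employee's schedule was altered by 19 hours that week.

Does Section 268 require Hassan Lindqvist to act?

No — not required.

(i) not (≥ 10 at site) — fails.
(ii) no recent notice — met.
(iii) schedule shift > 12h — holds.
So (a) is not satisfied (F AND T AND T).
(A) non-exempt — fails.
(B) fixed location — not met.
So (i) is not satisfied (F OR F).
(ii) < 14 days' notice — met.
So (b) is not satisfied (F AND T).
(1): F OR F → false.
(2) hours reduced — holds.
Overall: F AND T → false.
Exception (no CBA) — not satisfied.
Result: main false OR exception false → false.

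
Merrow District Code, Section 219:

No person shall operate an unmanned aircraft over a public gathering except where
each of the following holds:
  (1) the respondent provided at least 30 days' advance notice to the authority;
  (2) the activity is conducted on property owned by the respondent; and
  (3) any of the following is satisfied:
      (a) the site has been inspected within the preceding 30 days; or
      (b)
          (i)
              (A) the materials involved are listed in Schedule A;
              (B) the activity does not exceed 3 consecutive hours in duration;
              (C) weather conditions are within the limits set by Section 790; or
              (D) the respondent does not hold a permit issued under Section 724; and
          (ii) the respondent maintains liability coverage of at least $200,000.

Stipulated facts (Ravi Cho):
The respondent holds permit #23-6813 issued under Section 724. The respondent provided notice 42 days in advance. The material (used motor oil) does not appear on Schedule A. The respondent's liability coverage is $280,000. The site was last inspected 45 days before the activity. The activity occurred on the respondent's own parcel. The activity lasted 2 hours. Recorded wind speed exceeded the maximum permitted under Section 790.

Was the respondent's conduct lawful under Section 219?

Yes — lawful.

(1) ≥30 days' notice — met.
(2) own property — holds.
(a) site inspected — not satisfied.
(A) Schedule A material — fails.
(B) ≤ 3 hrs duration — satisfied.
(C) weather ok — not met.
(D) not (holds permit) — not met.
So (i) is satisfied (F OR T OR F OR F).
(ii) coverage ≥ $200,000 — satisfied.
(b): T AND T → true.
(3): F OR T → true.
Overall = T AND T AND T = true.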